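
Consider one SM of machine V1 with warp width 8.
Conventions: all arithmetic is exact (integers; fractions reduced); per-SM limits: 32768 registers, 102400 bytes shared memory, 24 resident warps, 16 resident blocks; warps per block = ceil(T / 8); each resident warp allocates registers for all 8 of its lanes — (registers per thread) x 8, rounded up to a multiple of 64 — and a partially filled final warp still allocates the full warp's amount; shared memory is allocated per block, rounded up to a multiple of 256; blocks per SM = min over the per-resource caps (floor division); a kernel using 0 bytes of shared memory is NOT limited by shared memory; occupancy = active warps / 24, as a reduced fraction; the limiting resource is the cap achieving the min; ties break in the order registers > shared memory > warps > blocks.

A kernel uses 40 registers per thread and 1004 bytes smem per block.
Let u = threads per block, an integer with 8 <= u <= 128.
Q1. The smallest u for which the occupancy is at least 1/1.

Answer: u = 9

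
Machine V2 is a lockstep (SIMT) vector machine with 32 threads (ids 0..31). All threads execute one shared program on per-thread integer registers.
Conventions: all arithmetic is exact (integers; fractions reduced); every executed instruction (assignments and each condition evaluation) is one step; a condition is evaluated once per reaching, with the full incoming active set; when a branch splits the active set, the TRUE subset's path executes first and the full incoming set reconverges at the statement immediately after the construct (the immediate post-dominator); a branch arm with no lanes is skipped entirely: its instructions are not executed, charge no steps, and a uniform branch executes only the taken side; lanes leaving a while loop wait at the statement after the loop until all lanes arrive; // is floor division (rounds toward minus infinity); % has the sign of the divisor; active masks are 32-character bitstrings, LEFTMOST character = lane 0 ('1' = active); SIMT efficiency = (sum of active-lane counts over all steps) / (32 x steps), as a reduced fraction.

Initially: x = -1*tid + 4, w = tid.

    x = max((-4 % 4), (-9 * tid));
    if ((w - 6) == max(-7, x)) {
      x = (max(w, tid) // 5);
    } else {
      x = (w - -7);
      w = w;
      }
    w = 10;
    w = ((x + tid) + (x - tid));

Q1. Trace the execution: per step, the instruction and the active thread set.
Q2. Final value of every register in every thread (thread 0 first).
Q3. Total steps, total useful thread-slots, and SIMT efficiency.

step 0: x <- max((-4 % 4), (-9 * tid)) 11111111111111111111111111111111
step 1: eval ((w - 6) == max(-7, x)) 11111111111111111111111111111111
step 2: x <- (max(w, tid) // 5)      00000010000000000000000000000000
step 3: x <- (w - -7)                11111101111111111111111111111111
step 4: w <- w                       11111101111111111111111111111111
step 5: w <- 10                      11111111111111111111111111111111
step 6: w <- ((x + tid) + (x - tid)) 11111111111111111111111111111111

Answer: 7 steps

x: 7,8,9,10,11,12,1,14,15,16,17,18,19,20,21,22,23,24,25,26,27,28,29,30,31,32,33,34,35,36,37,38
w: 14,16,18,20,22,24,2,28,30,32,34,36,38,40,42,44,46,48,50,52,54,56,58,60,62,64,66,68,70,72,74,76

steps = 7; useful = 191; efficiency = 191/224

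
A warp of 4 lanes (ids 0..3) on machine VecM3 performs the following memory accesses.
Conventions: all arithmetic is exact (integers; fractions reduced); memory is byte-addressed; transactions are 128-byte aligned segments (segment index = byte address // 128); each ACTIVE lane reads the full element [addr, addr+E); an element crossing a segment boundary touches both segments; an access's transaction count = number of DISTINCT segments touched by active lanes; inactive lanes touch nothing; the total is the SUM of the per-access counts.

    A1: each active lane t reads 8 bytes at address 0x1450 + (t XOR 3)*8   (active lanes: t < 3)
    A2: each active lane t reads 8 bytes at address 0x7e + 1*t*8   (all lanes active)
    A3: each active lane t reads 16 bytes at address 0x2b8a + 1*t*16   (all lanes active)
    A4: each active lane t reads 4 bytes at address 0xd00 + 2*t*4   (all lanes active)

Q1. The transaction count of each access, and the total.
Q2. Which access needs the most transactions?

A1: 1 transaction
A2: 2 transactions
A3: 1 transaction
A4: 1 transaction

Answer: 1,2,1,1; total 5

Answer: A2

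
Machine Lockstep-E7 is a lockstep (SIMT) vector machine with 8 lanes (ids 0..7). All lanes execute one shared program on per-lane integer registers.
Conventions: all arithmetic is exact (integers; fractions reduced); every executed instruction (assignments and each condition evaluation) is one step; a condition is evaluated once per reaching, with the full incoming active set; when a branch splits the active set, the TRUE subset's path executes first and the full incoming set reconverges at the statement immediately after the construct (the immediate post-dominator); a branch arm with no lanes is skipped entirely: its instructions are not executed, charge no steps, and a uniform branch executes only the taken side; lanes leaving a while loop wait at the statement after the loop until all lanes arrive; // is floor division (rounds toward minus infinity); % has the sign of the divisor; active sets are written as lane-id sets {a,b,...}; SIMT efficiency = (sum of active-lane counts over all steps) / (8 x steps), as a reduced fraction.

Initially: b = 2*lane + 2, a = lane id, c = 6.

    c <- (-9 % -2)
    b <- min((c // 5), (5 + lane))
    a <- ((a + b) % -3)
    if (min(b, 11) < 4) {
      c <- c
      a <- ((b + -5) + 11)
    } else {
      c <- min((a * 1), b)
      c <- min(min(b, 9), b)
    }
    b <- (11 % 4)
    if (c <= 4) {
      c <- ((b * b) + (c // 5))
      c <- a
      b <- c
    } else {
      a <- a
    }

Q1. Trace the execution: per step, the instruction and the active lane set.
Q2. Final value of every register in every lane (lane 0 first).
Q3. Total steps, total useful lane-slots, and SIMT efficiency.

step 0: c <- (-9 % -2)               {0,1,2,3,4,5,6,7}
step 1: b <- min((c // 5), (5 + lane)) {0,1,2,3,4,5,6,7}
step 2: a <- ((a + b) % -3)          {0,1,2,3,4,5,6,7}
step 3: eval (min(b, 11) < 4)        {0,1,2,3,4,5,6,7}
step 4: c <- c                       {0,1,2,3,4,5,6,7}
step 5: a <- ((b + -5) + 11)         {0,1,2,3,4,5,6,7}
step 6: b <- (11 % 4)                {0,1,2,3,4,5,6,7}
step 7: eval (c <= 4)                {0,1,2,3,4,5,6,7}
step 8: c <- ((b * b) + (c // 5))    {0,1,2,3,4,5,6,7}
step 9: c <- a                       {0,1,2,3,4,5,6,7}
step 10: b <- c                       {0,1,2,3,4,5,6,7}

Answer: 11 steps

b: 5,5,5,5,5,5,5,5
a: 5,5,5,5,5,5,5,5
c: 5,5,5,5,5,5,5,5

steps = 11; useful = 88; efficiency = 88/88 = 1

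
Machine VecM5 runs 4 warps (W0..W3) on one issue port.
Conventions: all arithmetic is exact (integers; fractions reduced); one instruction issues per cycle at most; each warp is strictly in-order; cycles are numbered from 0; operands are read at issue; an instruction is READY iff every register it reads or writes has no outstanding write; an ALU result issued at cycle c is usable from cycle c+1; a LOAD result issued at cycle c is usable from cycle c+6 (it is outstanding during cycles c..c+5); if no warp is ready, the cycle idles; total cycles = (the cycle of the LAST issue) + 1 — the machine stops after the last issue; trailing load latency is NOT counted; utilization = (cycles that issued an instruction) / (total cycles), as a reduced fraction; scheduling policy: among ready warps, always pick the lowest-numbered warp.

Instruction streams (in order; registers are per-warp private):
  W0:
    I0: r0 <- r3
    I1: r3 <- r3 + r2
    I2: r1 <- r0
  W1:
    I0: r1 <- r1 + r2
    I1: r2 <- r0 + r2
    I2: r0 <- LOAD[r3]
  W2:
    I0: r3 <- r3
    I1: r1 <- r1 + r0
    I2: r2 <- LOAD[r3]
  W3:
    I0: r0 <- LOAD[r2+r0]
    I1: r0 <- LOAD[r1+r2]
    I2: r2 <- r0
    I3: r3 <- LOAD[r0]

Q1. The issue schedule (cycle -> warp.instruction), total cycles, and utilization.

cycle 0: W0.I0
cycle 1: W0.I1
cycle 2: W0.I2
cycle 3: W1.I0
cycle 4: W1.I1
cycle 5: W1.I2
cycle 6: W2.I0
cycle 7: W2.I1
cycle 8: W2.I2
cycle 9: W3.I0
cycle 10: idle
cycle 11: idle
cycle 12: idle
cycle 13: idle
cycle 14: idle
cycle 15: W3.I1
cycle 16: idle
cycle 17: idle
cycle 18: idle
cycle 19: idle
cycle 20: idle
cycle 21: W3.I2
cycle 22: W3.I3

Answer: 23 cycles, utilization 13/23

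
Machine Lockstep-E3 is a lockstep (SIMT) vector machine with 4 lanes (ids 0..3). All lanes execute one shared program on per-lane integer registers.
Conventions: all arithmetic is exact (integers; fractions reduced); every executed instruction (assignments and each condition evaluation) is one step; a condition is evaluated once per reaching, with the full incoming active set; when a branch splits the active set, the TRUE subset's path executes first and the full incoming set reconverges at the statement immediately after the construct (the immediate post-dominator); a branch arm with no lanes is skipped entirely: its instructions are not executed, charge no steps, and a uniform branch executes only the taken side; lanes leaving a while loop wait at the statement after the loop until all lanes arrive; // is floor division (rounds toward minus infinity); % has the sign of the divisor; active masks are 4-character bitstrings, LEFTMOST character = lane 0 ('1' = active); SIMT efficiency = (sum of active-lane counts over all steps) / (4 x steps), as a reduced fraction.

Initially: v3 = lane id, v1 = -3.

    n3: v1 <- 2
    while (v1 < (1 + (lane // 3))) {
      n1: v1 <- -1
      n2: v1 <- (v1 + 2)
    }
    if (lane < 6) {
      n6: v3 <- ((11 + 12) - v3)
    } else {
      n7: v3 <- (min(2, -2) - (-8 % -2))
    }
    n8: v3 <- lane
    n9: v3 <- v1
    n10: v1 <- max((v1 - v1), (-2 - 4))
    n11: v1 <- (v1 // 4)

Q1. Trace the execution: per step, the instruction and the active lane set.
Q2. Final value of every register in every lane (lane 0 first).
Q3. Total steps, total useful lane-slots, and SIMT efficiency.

step 0: v1 <- 2                      1111
step 1: eval (v1 < (1 + (lane // 3))) 1111
step 2: eval (lane < 6)              1111
step 3: v3 <- ((11 + 12) - v3)       1111
step 4: v3 <- lane                   1111
step 5: v3 <- v1                     1111
step 6: v1 <- max((v1 - v1), (-2 - 4)) 1111
step 7: v1 <- (v1 // 4)              1111

Answer: 8 steps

v3: 2,2,2,2
v1: 0,0,0,0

steps = 8; useful = 32; efficiency = 32/32 = 1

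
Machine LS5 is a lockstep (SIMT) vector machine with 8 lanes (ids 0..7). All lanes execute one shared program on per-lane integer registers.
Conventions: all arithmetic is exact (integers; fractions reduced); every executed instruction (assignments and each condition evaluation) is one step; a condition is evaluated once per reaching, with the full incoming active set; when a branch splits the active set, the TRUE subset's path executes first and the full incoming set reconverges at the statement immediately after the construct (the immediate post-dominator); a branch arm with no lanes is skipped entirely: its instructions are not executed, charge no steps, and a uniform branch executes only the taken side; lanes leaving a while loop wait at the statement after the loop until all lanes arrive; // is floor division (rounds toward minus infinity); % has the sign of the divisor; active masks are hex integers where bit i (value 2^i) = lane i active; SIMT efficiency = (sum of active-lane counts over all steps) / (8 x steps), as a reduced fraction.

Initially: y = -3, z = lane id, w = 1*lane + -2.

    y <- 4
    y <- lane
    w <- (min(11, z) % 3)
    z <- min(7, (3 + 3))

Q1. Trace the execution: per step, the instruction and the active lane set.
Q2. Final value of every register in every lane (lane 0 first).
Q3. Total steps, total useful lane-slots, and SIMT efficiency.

step 0: y <- 4                       0xff
step 1: y <- lane                    0xff
step 2: w <- (min(11, z) % 3)        0xff
step 3: z <- min(7, (3 + 3))         0xff

Answer: 4 steps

y: 0,1,2,3,4,5,6,7
z: 6,6,6,6,6,6,6,6
w: 0,1,2,0,1,2,0,1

steps = 4; useful = 32; efficiency = 32/32 = 1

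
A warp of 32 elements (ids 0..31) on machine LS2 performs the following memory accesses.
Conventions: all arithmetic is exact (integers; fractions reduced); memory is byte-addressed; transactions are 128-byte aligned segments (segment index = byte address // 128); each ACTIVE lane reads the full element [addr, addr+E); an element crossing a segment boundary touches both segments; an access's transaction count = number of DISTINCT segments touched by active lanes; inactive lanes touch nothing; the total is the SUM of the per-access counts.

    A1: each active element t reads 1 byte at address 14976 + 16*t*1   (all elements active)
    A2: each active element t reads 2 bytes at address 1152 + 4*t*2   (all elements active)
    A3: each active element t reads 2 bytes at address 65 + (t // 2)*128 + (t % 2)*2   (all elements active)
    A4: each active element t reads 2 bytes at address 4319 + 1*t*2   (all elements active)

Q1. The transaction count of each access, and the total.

A1: 4 transactions
A2: 2 transactions
A3: 16 transactions
A4: 2 transactions

Answer: 4,2,16,2; total 24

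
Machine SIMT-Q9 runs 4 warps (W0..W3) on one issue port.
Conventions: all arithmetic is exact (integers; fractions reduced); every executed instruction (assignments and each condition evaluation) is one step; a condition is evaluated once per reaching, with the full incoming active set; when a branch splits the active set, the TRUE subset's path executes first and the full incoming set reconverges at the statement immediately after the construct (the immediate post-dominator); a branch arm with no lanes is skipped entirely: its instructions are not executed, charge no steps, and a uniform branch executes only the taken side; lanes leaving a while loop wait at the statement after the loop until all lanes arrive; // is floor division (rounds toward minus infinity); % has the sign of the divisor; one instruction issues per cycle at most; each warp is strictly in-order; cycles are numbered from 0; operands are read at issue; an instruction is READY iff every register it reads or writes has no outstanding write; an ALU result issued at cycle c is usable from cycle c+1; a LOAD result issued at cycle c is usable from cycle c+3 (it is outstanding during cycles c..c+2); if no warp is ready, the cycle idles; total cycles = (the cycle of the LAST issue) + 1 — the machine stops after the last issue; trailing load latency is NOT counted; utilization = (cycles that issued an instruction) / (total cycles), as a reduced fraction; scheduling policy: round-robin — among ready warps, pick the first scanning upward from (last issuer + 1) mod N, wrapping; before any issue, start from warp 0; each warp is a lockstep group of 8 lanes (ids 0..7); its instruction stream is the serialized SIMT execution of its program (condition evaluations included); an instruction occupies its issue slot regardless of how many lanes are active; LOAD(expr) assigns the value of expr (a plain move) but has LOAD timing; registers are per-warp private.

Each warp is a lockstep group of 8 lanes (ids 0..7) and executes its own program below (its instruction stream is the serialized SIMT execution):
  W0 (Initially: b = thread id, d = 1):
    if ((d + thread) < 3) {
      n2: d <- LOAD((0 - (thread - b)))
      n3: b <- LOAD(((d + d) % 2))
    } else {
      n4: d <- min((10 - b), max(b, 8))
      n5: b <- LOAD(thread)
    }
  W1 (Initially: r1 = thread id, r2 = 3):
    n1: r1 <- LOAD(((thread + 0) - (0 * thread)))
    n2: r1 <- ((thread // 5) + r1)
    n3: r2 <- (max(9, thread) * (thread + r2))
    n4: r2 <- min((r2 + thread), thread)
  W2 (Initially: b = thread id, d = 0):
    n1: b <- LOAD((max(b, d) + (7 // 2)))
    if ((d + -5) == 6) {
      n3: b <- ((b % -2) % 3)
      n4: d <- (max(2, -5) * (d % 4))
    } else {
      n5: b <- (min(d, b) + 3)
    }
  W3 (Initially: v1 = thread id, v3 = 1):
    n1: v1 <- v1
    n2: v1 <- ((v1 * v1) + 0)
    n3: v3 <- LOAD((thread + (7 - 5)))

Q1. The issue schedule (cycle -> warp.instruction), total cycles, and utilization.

cycle 0: W0.I0
cycle 1: W1.I0
cycle 2: W2.I0
cycle 3: W3.I0
cycle 4: W0.I1
cycle 5: W1.I1
cycle 6: W2.I1
cycle 7: W3.I1
cycle 8: W0.I2
cycle 9: W1.I2
cycle 10: W2.I2
cycle 11: W3.I2
cycle 12: W0.I3
cycle 13: W1.I3
cycle 14: W0.I4

Answer: 15 cycles, utilization 1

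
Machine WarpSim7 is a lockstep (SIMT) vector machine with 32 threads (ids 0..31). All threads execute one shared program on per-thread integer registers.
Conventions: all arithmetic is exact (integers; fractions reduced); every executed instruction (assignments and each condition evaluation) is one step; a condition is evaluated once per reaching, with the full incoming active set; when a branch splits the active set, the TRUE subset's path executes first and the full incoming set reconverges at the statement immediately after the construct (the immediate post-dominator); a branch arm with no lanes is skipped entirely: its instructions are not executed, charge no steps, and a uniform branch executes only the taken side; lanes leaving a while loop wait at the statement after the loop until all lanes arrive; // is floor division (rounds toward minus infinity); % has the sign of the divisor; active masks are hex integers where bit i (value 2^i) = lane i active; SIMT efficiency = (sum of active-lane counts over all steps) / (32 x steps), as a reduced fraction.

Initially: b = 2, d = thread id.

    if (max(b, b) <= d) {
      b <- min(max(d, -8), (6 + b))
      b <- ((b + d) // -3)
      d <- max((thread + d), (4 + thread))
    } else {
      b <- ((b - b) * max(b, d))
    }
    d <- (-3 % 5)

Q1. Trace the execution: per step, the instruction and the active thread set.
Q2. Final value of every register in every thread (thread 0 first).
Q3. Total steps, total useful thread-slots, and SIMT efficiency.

step 0: eval (max(b, b) <= d)        0xffffffff
step 1: b <- min(max(d, -8), (6 + b)) 0xfffffffc
step 2: b <- ((b + d) // -3)         0xfffffffc
step 3: d <- max((thread + d), (4 + thread)) 0xfffffffc
step 4: b <- ((b - b) * max(b, d))   0x00000003
step 5: d <- (-3 % 5)                0xffffffff

Answer: 6 steps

b: 0,0,-2,-2,-3,-4,-4,-5,-6,-6,-6,-7,-7,-7,-8,-8,-8,-9,-9,-9,-10,-10,-10,-11,-11,-11,-12,-12,-12,-13,-13,-13
d: 2,2,2,2,2,2,2,2,2,2,2,2,2,2,2,2,2,2,2,2,2,2,2,2,2,2,2,2,2,2,2,2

steps = 6; useful = 156; efficiency = 156/192 = 13/16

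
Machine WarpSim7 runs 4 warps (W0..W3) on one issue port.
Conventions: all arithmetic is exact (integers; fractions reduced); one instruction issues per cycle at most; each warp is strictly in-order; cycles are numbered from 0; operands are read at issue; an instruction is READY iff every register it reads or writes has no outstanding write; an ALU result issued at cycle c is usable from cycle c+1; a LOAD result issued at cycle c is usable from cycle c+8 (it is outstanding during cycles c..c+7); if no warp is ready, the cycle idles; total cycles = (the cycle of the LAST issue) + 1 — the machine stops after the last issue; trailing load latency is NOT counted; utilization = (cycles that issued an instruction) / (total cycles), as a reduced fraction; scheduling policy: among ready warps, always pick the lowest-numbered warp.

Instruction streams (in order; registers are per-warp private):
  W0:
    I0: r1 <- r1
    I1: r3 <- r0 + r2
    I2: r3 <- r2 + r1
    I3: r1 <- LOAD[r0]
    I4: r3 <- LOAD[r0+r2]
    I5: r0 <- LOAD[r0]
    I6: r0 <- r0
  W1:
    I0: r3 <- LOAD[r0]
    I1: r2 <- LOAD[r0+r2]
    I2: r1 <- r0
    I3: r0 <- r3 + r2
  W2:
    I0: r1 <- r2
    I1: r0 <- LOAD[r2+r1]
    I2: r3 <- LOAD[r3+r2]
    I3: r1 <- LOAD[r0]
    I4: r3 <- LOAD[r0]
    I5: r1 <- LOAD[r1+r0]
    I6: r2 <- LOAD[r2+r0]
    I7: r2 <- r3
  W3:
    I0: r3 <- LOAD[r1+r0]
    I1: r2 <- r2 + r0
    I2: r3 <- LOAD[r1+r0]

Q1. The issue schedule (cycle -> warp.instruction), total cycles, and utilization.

cycle 0: W0.I0
cycle 1: W0.I1
cycle 2: W0.I2
cycle 3: W0.I3
cycle 4: W0.I4
cycle 5: W0.I5
cycle 6: W1.I0
cycle 7: W1.I1
cycle 8: W1.I2
cycle 9: W2.I0
cycle 10: W2.I1
cycle 11: W2.I2
cycle 12: W3.I0
cycle 13: W0.I6
cycle 14: W3.I1
cycle 15: W1.I3
cycle 16: idle
cycle 17: idle
cycle 18: W2.I3
cycle 19: W2.I4
cycle 20: W3.I2
cycle 21: idle
cycle 22: idle
cycle 23: idle
cycle 24: idle
cycle 25: idle
cycle 26: W2.I5
cycle 27: W2.I6
cycle 28: idle
cycle 29: idle
cycle 30: idle
cycle 31: idle
cycle 32: idle
cycle 33: idle
cycle 34: idle
cycle 35: W2.I7

Answer: 36 cycles, utilization 11/18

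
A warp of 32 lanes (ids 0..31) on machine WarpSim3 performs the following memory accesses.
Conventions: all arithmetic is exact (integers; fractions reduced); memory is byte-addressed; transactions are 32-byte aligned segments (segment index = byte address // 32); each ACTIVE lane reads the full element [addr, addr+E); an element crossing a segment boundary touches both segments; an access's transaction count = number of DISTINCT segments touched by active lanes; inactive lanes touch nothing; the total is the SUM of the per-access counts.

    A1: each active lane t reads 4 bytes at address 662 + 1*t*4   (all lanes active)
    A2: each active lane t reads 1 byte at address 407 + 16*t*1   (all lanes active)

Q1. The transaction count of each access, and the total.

A1: 5 transactions
A2: 17 transactions

Answer: 5,17; total 22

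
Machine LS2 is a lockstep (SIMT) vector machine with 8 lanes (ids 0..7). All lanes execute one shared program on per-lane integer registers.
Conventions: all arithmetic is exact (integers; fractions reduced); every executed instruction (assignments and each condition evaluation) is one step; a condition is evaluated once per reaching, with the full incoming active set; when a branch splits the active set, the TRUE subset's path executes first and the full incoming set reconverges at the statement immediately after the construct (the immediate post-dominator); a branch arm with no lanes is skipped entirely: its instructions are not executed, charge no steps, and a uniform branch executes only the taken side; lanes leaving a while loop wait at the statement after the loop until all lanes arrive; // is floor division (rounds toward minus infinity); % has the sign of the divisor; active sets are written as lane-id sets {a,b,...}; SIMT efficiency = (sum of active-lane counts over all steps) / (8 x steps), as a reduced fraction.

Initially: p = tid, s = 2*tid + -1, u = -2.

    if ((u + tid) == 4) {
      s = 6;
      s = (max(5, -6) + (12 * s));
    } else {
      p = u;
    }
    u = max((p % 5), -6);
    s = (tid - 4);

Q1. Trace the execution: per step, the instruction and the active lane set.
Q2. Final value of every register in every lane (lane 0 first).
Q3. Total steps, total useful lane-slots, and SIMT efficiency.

step 0: eval ((u + tid) == 4)        {0,1,2,3,4,5,6,7}
step 1: s <- 6                       {6}
step 2: s <- (max(5, -6) + (12 * s)) {6}
step 3: p <- u                       {0,1,2,3,4,5,7}
step 4: u <- max((p % 5), -6)        {0,1,2,3,4,5,6,7}
step 5: s <- (tid - 4)               {0,1,2,3,4,5,6,7}

Answer: 6 steps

p: -2,-2,-2,-2,-2,-2,6,-2
s: -4,-3,-2,-1,0,1,2,3
u: 3,3,3,3,3,3,1,3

steps = 6; useful = 33; efficiency = 33/48 = 11/16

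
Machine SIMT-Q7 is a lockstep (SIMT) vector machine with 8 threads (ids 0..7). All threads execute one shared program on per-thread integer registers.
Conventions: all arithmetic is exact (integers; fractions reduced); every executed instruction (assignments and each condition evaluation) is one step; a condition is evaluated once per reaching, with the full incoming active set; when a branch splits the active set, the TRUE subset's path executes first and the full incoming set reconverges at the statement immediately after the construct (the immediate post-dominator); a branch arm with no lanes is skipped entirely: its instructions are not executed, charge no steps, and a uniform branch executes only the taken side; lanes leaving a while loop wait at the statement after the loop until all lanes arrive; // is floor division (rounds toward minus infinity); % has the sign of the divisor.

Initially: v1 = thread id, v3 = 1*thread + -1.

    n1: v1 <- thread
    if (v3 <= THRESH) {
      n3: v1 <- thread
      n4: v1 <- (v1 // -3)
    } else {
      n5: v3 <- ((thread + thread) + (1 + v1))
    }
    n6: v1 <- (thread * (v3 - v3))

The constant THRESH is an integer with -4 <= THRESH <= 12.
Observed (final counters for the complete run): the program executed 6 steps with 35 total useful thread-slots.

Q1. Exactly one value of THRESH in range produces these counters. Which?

Answer: THRESH = 1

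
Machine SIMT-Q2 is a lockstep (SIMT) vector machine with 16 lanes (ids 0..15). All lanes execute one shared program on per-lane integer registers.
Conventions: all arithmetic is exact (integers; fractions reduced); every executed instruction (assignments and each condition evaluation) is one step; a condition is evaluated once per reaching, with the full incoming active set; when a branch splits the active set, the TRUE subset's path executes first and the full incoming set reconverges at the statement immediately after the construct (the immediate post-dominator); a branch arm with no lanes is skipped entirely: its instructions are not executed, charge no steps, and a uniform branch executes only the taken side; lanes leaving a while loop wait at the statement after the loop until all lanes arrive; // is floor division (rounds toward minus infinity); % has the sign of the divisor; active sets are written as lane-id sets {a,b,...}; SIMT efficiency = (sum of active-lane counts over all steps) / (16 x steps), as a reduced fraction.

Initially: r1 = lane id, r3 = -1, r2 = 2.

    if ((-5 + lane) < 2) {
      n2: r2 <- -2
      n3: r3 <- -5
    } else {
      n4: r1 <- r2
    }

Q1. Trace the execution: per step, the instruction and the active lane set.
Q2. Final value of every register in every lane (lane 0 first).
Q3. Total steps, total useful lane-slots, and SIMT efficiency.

step 0: eval ((-5 + lane) < 2)       {0,1,2,3,4,5,6,7,8,9,10,11,12,13,14,15}
step 1: r2 <- -2                     {0,1,2,3,4,5,6}
step 2: r3 <- -5                     {0,1,2,3,4,5,6}
step 3: r1 <- r2                     {7,8,9,10,11,12,13,14,15}

Answer: 4 steps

r1: 0,1,2,3,4,5,6,2,2,2,2,2,2,2,2,2
r3: -5,-5,-5,-5,-5,-5,-5,-1,-1,-1,-1,-1,-1,-1,-1,-1
r2: -2,-2,-2,-2,-2,-2,-2,2,2,2,2,2,2,2,2,2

steps = 4; useful = 39; efficiency = 39/64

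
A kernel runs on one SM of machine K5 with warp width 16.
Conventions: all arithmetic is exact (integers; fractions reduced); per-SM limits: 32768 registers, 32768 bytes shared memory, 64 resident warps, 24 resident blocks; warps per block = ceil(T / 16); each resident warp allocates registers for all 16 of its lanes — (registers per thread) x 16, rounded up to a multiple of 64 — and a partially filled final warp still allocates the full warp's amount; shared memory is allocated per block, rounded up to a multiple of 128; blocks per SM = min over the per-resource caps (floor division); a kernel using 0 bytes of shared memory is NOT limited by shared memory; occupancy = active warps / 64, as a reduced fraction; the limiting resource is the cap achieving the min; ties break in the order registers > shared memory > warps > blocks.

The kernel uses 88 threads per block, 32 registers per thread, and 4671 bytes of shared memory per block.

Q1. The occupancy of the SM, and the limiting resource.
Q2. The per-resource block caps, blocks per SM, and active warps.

Answer: occupancy 9/16, limited by shared memory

registers: 10 blocks
shared memory: 6 blocks
warps: 10 blocks
blocks: 24 blocks

Answer: 6 blocks, 36 active warps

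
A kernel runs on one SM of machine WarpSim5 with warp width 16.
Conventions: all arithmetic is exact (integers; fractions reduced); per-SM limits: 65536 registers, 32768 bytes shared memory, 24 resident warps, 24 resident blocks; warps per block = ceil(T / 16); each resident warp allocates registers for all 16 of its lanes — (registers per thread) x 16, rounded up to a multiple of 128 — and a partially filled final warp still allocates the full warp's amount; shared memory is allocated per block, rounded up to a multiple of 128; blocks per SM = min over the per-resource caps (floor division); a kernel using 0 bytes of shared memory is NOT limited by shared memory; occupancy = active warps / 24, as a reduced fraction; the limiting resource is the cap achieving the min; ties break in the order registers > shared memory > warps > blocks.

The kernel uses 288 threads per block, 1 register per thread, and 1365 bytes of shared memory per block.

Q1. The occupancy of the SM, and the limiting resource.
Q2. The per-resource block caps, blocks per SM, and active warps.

Answer: occupancy 3/4, limited by warps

registers: 28 blocks
shared memory: 23 blocks
warps: 1 block
blocks: 24 blocks

Answer: 1 block, 18 active warps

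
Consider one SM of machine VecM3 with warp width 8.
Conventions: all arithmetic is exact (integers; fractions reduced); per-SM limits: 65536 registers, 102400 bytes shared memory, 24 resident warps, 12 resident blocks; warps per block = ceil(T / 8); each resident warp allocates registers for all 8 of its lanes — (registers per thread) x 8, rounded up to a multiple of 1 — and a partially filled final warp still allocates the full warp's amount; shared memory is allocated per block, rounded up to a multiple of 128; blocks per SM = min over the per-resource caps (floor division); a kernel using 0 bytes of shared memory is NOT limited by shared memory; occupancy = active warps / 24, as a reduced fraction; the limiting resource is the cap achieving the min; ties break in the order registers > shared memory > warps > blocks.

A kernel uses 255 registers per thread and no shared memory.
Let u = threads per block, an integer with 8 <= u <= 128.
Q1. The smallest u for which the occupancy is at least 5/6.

Answer: u = 9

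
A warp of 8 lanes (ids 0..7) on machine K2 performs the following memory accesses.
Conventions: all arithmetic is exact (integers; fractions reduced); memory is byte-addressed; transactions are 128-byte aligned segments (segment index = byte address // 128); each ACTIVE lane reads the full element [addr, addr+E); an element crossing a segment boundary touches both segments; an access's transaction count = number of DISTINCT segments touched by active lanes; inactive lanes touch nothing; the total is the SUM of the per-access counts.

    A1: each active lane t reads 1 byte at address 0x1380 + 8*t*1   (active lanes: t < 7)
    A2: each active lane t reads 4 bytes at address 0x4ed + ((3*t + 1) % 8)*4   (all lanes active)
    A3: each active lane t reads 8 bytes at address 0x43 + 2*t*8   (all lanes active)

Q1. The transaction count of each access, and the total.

A1: 1 transaction
A2: 2 transactions
A3: 2 transactions

Answer: 1,2,2; total 5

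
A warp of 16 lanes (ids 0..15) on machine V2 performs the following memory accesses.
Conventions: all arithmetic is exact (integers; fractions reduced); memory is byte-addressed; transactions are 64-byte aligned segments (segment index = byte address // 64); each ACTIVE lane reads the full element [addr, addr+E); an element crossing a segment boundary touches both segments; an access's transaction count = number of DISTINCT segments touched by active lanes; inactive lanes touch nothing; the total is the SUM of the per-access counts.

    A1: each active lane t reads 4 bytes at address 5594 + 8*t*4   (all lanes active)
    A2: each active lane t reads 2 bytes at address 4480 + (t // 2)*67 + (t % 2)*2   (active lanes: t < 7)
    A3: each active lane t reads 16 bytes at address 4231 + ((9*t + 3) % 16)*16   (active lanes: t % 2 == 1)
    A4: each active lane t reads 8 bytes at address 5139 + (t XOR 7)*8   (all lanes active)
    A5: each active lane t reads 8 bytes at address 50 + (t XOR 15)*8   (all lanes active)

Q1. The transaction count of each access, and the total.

A1: 8 transactions
A2: 4 transactions
A3: 4 transactions
A4: 3 transactions
A5: 3 transactions

Answer: 8,4,4,3,3; total 22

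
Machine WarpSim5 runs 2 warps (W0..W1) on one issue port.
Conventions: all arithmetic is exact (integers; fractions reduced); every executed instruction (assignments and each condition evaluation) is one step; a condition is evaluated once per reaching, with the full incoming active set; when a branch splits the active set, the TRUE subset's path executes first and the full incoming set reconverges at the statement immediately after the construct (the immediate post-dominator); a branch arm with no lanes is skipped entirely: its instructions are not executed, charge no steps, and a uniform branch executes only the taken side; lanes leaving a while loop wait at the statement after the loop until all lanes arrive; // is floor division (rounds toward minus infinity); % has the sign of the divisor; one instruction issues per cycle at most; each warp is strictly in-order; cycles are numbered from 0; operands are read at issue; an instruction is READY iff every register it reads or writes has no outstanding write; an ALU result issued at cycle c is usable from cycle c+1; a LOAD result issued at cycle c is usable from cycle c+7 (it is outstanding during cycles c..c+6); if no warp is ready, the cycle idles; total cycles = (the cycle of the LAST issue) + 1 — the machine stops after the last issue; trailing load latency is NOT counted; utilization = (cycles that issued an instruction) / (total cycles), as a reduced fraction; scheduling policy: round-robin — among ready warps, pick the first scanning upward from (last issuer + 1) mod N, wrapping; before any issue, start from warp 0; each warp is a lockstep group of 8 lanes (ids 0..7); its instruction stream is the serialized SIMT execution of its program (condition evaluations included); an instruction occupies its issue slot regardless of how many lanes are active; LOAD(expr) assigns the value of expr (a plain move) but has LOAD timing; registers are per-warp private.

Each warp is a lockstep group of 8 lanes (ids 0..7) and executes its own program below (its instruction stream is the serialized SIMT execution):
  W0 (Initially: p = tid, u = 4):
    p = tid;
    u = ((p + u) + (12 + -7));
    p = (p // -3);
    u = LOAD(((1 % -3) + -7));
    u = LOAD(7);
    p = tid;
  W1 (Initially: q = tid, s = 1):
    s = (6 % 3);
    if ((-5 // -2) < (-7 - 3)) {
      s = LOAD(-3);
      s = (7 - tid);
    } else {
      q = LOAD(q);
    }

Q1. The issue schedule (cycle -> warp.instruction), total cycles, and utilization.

cycle 0: W0.I0
cycle 1: W1.I0
cycle 2: W0.I1
cycle 3: W1.I1
cycle 4: W0.I2
cycle 5: W1.I2
cycle 6: W0.I3
cycle 7: idle
cycle 8: idle
cycle 9: idle
cycle 10: idle
cycle 11: idle
cycle 12: idle
cycle 13: W0.I4
cycle 14: W0.I5

Answer: 15 cycles, utilization 3/5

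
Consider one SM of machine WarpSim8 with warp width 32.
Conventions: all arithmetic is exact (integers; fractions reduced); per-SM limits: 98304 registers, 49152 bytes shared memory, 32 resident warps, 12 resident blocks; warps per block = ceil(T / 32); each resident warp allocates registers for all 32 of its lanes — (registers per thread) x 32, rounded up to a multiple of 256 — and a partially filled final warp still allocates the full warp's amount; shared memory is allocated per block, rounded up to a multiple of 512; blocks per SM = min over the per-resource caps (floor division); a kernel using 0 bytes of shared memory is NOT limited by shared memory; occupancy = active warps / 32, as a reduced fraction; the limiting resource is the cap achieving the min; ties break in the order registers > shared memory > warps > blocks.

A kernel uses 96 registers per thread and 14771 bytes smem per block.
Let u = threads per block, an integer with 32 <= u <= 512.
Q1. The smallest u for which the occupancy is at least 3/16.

Answer: u = 33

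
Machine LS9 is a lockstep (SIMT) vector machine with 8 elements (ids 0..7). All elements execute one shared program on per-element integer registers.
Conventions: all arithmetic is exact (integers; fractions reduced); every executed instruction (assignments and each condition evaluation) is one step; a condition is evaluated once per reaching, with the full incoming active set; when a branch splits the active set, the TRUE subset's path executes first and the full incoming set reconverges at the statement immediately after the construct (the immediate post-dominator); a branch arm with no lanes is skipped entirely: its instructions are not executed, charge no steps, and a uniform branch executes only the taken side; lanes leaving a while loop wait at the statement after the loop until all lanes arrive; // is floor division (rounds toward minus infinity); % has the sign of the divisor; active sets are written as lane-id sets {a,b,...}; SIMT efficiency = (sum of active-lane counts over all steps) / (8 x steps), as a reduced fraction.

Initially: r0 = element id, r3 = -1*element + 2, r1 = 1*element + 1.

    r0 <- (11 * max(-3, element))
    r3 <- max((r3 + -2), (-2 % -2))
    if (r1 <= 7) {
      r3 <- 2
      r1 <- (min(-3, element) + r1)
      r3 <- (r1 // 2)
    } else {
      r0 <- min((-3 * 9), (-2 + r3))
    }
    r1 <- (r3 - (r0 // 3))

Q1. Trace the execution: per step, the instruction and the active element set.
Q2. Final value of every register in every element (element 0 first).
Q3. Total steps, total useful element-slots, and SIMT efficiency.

step 0: r0 <- (11 * max(-3, element)) {0,1,2,3,4,5,6,7}
step 1: r3 <- max((r3 + -2), (-2 % -2)) {0,1,2,3,4,5,6,7}
step 2: eval (r1 <= 7)               {0,1,2,3,4,5,6,7}
step 3: r3 <- 2                      {0,1,2,3,4,5,6}
step 4: r1 <- (min(-3, element) + r1) {0,1,2,3,4,5,6}
step 5: r3 <- (r1 // 2)              {0,1,2,3,4,5,6}
step 6: r0 <- min((-3 * 9), (-2 + r3)) {7}
step 7: r1 <- (r3 - (r0 // 3))       {0,1,2,3,4,5,6,7}

Answer: 8 steps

r0: 0,11,22,33,44,55,66,-27
r3: -1,-1,0,0,1,1,2,0
r1: -1,-4,-7,-11,-13,-17,-20,9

steps = 8; useful = 54; efficiency = 54/64 = 27/32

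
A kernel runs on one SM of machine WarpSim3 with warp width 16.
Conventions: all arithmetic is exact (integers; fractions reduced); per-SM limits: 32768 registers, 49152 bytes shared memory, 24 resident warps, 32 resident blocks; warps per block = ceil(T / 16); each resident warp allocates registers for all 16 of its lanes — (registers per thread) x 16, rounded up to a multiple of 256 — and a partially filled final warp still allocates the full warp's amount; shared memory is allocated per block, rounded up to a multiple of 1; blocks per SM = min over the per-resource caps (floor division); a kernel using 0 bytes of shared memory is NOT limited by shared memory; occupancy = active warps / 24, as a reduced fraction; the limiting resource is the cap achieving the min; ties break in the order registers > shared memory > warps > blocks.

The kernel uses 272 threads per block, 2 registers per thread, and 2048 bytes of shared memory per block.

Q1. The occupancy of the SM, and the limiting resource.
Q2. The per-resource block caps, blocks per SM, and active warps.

Answer: occupancy 17/24, limited by warps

registers: 7 blocks
shared memory: 24 blocks
warps: 1 block
blocks: 32 blocks

Answer: 1 block, 17 active warps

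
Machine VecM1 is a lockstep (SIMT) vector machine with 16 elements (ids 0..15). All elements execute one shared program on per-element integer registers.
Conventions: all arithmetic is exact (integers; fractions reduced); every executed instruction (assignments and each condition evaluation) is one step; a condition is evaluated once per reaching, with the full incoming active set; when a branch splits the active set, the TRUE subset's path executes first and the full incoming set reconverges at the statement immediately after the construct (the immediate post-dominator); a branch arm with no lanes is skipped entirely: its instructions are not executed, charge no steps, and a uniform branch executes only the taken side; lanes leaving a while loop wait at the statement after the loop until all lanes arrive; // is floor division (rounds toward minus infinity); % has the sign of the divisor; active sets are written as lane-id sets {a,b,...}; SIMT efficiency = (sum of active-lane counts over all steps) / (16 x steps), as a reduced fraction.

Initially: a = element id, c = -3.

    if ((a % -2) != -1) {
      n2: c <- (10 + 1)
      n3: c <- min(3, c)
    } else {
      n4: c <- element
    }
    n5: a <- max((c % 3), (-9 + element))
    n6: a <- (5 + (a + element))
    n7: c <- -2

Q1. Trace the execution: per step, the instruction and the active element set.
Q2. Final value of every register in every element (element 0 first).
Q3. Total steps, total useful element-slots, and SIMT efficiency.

step 0: eval ((a % -2) != -1)        {0,1,2,3,4,5,6,7,8,9,10,11,12,13,14,15}
step 1: c <- (10 + 1)                {0,2,4,6,8,10,12,14}
step 2: c <- min(3, c)               {0,2,4,6,8,10,12,14}
step 3: c <- element                 {1,3,5,7,9,11,13,15}
step 4: a <- max((c % 3), (-9 + element)) {0,1,2,3,4,5,6,7,8,9,10,11,12,13,14,15}
step 5: a <- (5 + (a + element))     {0,1,2,3,4,5,6,7,8,9,10,11,12,13,14,15}
step 6: c <- -2                      {0,1,2,3,4,5,6,7,8,9,10,11,12,13,14,15}

Answer: 7 steps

a: 5,7,7,8,9,12,11,13,13,14,16,18,20,22,24,26
c: -2,-2,-2,-2,-2,-2,-2,-2,-2,-2,-2,-2,-2,-2,-2,-2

steps = 7; useful = 88; efficiency = 88/112 = 11/14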